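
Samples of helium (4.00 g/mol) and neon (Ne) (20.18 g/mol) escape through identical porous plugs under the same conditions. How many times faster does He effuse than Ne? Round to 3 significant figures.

Using Graham's law: rate_He/rate_Ne = √(M_Ne/M_He) = √(20.18/4.00) = √5.045 = 2.25.

2.25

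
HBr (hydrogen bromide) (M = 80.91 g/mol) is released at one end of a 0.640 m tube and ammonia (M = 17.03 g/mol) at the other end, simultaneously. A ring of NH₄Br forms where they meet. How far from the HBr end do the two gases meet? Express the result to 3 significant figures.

0.201 m

Distances travelled in equal time are proportional to diffusion rates, so d_HBr/d_NH₃ = √(M_NH₃/M_HBr) = √(17.03/80.91) = 0.4588.
With d_HBr + d_NH₃ = 0.640 m, d_NH₃ = 0.640/(1 + 0.4588) = 0.4387 m.
d_HBr = 0.640 − 0.4387 = 0.201 m.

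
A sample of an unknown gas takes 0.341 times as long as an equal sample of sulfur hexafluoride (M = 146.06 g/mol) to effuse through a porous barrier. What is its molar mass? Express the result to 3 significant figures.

17.0 g/mol

From Graham's law, t_X/t_SF₆ = √(M_X/M_SF₆).
0.341 = √(M_X/146.06)
M_X = 146.06 × 0.341² = 146.06 × 0.1163 = 17.0 g/mol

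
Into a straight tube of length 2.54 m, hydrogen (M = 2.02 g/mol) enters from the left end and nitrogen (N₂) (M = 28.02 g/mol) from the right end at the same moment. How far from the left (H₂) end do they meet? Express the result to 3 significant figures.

2.00 m

Graham's law gives d_H₂/d_N₂ = rate_H₂/rate_N₂ = √(M_N₂/M_H₂) = √(28.02/2.02) = 3.724.
With d_H₂ + d_N₂ = 2.54 m, d_N₂ = 2.54/(1 + 3.724) = 0.5376 m.
d_H₂ = 2.54 − 0.5376 = 2.00 m.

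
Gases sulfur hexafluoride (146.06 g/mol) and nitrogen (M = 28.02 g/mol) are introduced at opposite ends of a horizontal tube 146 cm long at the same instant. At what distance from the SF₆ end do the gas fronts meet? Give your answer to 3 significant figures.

44.5 cm

Graham's law gives d_SF₆/d_N₂ = rate_SF₆/rate_N₂ = √(M_N₂/M_SF₆) = √(28.02/146.06) = 0.4380.
With d_SF₆ + d_N₂ = 146 cm, d_N₂ = 146/(1 + 0.4380) = 101.5 cm.
d_SF₆ = 146 − 101.5 = 44.5 cm.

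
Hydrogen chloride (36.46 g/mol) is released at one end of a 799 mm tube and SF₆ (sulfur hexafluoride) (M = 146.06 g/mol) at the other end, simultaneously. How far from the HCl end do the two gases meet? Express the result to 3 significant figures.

533 mm

The fronts meet when d_HCl + d_SF₆ = L with d_HCl/d_SF₆ = √(M_SF₆/M_HCl) (Graham's law). Here √(M_SF₆/M_HCl) = √(146.06/36.46) = 2.002.
With d_HCl + d_SF₆ = 799 mm, d_SF₆ = 799/(1 + 2.002) = 266.2 mm.
d_HCl = 799 − 266.2 = 533 mm.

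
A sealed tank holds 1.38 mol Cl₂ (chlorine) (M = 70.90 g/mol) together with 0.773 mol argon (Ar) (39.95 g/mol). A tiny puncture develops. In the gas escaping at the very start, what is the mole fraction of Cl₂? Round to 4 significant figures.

The effusion rate of species i is ∝ p_i/√M_i ∝ n_i/√M_i.
Mole fraction of Cl₂ in the effusate = (n_Cl₂/√M_Cl₂) / (n_Cl₂/√M_Cl₂ + n_Ar/√M_Ar)
= (1.38/√70.90) / (1.38/√70.90 + 0.773/√39.95) = 0.1639/(0.1639 + 0.1223) = 0.5727.

0.5727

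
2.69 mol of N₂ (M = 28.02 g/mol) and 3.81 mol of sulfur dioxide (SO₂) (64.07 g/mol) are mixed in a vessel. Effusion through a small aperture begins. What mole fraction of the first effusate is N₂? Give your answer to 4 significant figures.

Each component's effusion rate ∝ (its partial pressure)·(1/√M) ∝ n_i/√M_i.
x_N₂(eff) = (n_N₂/√M_N₂) / (n_N₂/√M_N₂ + n_SO₂/√M_SO₂)
= (2.69/√28.02) / (2.69/√28.02 + 3.81/√64.07) = 0.5082/(0.5082 + 0.4760) = 0.5164.

0.5164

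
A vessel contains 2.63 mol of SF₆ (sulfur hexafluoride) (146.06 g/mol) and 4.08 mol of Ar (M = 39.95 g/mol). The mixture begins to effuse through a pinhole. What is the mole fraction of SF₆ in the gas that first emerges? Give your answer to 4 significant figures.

0.2521

Effusion rate of each component ∝ n_i/√M_i (partial pressure × 1/√M).
x_SF₆(eff) = (n_SF₆/√M_SF₆) / (n_SF₆/√M_SF₆ + n_Ar/√M_Ar)
= (2.63/√146.06) / (2.63/√146.06 + 4.08/√39.95) = 0.2176/(0.2176 + 0.6455) = 0.2521.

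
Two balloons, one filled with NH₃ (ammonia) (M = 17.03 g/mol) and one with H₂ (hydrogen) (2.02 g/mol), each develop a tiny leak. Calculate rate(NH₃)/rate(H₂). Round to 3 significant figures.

Using Graham's law: rate_NH₃/rate_H₂ = √(M_H₂/M_NH₃) = √(2.02/17.03) = √0.1186 = 0.344.

0.344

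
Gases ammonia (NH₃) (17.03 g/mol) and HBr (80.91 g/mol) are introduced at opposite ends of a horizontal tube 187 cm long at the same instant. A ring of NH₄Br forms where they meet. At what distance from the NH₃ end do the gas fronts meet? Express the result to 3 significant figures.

128 cm

Distances travelled in equal time are proportional to diffusion rates, so d_NH₃/d_HBr = √(M_HBr/M_NH₃) = √(80.91/17.03) = 2.180.
With d_NH₃ + d_HBr = 187 cm, d_HBr = 187/(1 + 2.180) = 58.81 cm.
d_NH₃ = 187 − 58.81 = 128 cm.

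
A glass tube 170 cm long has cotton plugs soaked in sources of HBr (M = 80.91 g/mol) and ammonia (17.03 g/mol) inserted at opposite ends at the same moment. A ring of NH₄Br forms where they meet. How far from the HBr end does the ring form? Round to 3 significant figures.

Graham's law gives d_HBr/d_NH₃ = rate_HBr/rate_NH₃ = √(M_NH₃/M_HBr) = √(17.03/80.91) = 0.4588.
With d_HBr + d_NH₃ = 170 cm, d_NH₃ = 170/(1 + 0.4588) = 116.5 cm.
d_HBr = 170 − 116.5 = 53.5 cm.

53.5 cm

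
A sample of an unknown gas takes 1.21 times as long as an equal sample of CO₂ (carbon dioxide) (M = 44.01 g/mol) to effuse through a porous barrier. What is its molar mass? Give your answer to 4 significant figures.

Using Graham's law: t_X/t_CO₂ = √(M_X/M_CO₂).
1.21 = √(M_X/44.01)
M_X = 44.01 × 1.21² = 44.01 × 1.464 = 64.44 g/mol

64.44 g/mol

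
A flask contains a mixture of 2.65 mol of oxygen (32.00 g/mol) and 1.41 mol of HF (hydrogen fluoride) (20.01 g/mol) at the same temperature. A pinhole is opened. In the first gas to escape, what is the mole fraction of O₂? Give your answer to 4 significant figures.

0.5978

Effusion rate of each component ∝ n_i/√M_i (partial pressure × 1/√M).
x_O₂(eff) = (n_O₂/√M_O₂) / (n_O₂/√M_O₂ + n_HF/√M_HF)
= (2.65/√32.00) / (2.65/√32.00 + 1.41/√20.01) = 0.4685/(0.4685 + 0.3152) = 0.5978.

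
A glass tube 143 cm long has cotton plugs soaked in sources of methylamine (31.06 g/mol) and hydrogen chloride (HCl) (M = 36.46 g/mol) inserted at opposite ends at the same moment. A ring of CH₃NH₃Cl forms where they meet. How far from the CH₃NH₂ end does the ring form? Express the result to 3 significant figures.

74.4 cm

Distances travelled in equal time are proportional to diffusion rates, so d_CH₃NH₂/d_HCl = √(M_HCl/M_CH₃NH₂) = √(36.46/31.06) = 1.083.
With d_CH₃NH₂ + d_HCl = 143 cm, d_HCl = 143/(1 + 1.083) = 68.64 cm.
d_CH₃NH₂ = 143 − 68.64 = 74.4 cm.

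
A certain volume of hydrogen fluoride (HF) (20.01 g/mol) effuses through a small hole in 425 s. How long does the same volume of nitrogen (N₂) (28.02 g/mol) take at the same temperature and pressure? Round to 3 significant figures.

503 s

From Graham's law, t_N₂/t_HF = √(M_N₂/M_HF) = √(28.02/20.01) = √1.400 = 1.183.
So the time for N₂ is 425 × 1.183 = 503 s.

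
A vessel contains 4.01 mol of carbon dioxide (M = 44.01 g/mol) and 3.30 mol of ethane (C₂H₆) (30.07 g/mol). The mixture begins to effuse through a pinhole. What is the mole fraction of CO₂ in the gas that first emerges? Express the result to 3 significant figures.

0.501

Effusion rate of each component ∝ n_i/√M_i (partial pressure × 1/√M).
So x_CO₂ in the escaping gas = (n_CO₂/√M_CO₂) / Σ(n_i/√M_i)
= (4.01/√44.01) / (4.01/√44.01 + 3.30/√30.07) = 0.6045/(0.6045 + 0.6018) = 0.501.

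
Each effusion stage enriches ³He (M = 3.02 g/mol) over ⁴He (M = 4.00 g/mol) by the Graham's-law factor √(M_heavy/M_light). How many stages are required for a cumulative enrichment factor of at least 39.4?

27

Single-stage factor α = √(4.00/3.02), so ln α = ½ ln(1.32450) = 0.1405.
Need α^N ≥ 39.4 ⇒ N ≥ ln(39.4) / ln α = 3.674 / 0.1405 = 26.14.
So at least 27 stages are needed.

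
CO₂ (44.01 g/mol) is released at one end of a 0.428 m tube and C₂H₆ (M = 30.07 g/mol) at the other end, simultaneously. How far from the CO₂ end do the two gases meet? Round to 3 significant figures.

0.194 m

Distances travelled in equal time are proportional to diffusion rates, so d_CO₂/d_C₂H₆ = √(M_C₂H₆/M_CO₂) = √(30.07/44.01) = 0.8266.
With d_CO₂ + d_C₂H₆ = 0.428 m, d_C₂H₆ = 0.428/(1 + 0.8266) = 0.2343 m.
d_CO₂ = 0.428 − 0.2343 = 0.194 m.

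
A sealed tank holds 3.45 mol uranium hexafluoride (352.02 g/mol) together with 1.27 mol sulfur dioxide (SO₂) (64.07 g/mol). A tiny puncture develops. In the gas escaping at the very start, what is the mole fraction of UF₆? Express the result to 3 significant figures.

0.537

Effusion rate of each component ∝ n_i/√M_i (partial pressure × 1/√M).
x_UF₆(eff) = (n_UF₆/√M_UF₆) / (n_UF₆/√M_UF₆ + n_SO₂/√M_SO₂)
= (3.45/√352.02) / (3.45/√352.02 + 1.27/√64.07) = 0.1839/(0.1839 + 0.1587) = 0.537.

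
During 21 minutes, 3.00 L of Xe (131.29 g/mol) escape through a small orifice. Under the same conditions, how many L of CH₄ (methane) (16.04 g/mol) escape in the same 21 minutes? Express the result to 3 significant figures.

8.58 L

Graham's law gives rate_CH₄/rate_Xe = √(M_Xe/M_CH₄) = √(131.29/16.04) = √8.185 = 2.861.
So the volume for CH₄ is 3.00 × 2.861 = 8.58 L.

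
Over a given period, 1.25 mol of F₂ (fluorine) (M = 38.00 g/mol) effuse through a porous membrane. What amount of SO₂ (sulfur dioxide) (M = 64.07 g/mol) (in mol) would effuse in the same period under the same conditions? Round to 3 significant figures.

0.963 mol

Graham's law gives rate_SO₂/rate_F₂ = √(M_F₂/M_SO₂) = √(38.00/64.07) = √0.5931 = 0.7701.
So the amount for SO₂ is 1.25 × 0.7701 = 0.963 mol.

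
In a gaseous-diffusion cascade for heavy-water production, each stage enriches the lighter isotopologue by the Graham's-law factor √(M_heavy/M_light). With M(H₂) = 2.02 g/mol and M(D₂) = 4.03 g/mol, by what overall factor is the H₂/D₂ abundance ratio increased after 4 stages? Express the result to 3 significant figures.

Overall factor = α^4 with α = √(4.03/2.02), i.e. (4.03/2.02)^(4/2).
= 1.99505^2 = 3.98.

3.98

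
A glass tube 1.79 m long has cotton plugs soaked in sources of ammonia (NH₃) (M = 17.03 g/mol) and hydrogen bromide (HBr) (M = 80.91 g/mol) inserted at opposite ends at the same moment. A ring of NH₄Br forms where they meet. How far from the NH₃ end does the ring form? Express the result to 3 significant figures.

1.23 m

Graham's law gives d_NH₃/d_HBr = rate_NH₃/rate_HBr = √(M_HBr/M_NH₃) = √(80.91/17.03) = 2.180.
With d_NH₃ + d_HBr = 1.79 m, d_HBr = 1.79/(1 + 2.180) = 0.5629 m.
d_NH₃ = 1.79 − 0.5629 = 1.23 m.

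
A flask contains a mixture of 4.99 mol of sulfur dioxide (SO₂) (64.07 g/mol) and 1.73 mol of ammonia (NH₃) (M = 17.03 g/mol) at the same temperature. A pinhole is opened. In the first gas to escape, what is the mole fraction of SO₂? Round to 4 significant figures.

Rate_i ∝ x_i/√M_i (Graham's law weighted by mole fraction), so the effusate composition follows n_i/√M_i.
So x_SO₂ in the escaping gas = (n_SO₂/√M_SO₂) / Σ(n_i/√M_i)
= (4.99/√64.07) / (4.99/√64.07 + 1.73/√17.03) = 0.6234/(0.6234 + 0.4192) = 0.5979.

0.5979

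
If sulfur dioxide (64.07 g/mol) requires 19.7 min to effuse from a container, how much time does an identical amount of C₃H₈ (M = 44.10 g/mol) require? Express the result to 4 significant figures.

Since effusion rate ∝ 1/√M, t_C₃H₈/t_SO₂ = √(M_C₃H₈/M_SO₂) = √(44.10/64.07) = √0.6883 = 0.8296.
So the time for C₃H₈ is 19.7 × 0.8296 = 16.34 min.

16.34 min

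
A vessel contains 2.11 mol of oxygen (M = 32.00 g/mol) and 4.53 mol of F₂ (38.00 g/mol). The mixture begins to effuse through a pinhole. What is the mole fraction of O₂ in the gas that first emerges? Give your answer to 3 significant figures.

The effusion rate of species i is ∝ p_i/√M_i ∝ n_i/√M_i.
Mole fraction of O₂ in the effusate = (n_O₂/√M_O₂) / (n_O₂/√M_O₂ + n_F₂/√M_F₂)
= (2.11/√32.00) / (2.11/√32.00 + 4.53/√38.00) = 0.3730/(0.3730 + 0.7349) = 0.337.

0.337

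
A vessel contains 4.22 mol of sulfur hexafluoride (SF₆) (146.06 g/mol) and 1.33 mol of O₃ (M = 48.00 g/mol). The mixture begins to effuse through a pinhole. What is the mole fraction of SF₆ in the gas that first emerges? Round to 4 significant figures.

0.6453

Rate_i ∝ x_i/√M_i (Graham's law weighted by mole fraction), so the effusate composition follows n_i/√M_i.
So x_SF₆ in the escaping gas = (n_SF₆/√M_SF₆) / Σ(n_i/√M_i)
= (4.22/√146.06) / (4.22/√146.06 + 1.33/√48.00) = 0.3492/(0.3492 + 0.1920) = 0.6453.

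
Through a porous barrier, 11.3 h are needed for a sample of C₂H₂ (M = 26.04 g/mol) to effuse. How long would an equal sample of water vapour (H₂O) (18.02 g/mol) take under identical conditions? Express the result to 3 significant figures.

From Graham's law, t_H₂O/t_C₂H₂ = √(M_H₂O/M_C₂H₂) = √(18.02/26.04) = √0.6920 = 0.8319.
So the time for H₂O is 11.3 × 0.8319 = 9.40 h.

9.40 h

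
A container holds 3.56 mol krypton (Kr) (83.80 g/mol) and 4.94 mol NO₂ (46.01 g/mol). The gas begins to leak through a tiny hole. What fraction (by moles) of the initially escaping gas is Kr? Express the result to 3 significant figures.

Effusion rate of each component ∝ n_i/√M_i (partial pressure × 1/√M).
Mole fraction of Kr in the effusate = (n_Kr/√M_Kr) / (n_Kr/√M_Kr + n_NO₂/√M_NO₂)
= (3.56/√83.80) / (3.56/√83.80 + 4.94/√46.01) = 0.3889/(0.3889 + 0.7283) = 0.348.

0.348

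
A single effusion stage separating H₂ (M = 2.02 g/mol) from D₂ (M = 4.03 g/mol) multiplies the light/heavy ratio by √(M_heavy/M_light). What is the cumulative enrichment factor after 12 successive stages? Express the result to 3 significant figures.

The single-stage factor is √(M_heavy/M_light), so 12 stages give [√(4.03/2.02)]^12 = (4.03/2.02)^(12/2).
= 1.99505^6 = 63.1.

63.1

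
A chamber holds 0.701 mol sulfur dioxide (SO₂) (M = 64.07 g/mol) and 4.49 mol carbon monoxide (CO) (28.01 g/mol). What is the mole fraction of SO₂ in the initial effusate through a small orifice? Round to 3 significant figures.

Rate_i ∝ x_i/√M_i (Graham's law weighted by mole fraction), so the effusate composition follows n_i/√M_i.
x_SO₂(eff) = (n_SO₂/√M_SO₂) / (n_SO₂/√M_SO₂ + n_CO/√M_CO)
= (0.701/√64.07) / (0.701/√64.07 + 4.49/√28.01) = 0.08758/(0.08758 + 0.8484) = 0.0936.

0.0936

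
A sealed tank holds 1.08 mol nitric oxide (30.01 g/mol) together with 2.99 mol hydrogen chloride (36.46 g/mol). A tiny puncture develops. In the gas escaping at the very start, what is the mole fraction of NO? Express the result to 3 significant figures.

Effusion rate of each component ∝ n_i/√M_i (partial pressure × 1/√M).
Mole fraction of NO in the effusate = (n_NO/√M_NO) / (n_NO/√M_NO + n_HCl/√M_HCl)
= (1.08/√30.01) / (1.08/√30.01 + 2.99/√36.46) = 0.1971/(0.1971 + 0.4952) = 0.285.

0.285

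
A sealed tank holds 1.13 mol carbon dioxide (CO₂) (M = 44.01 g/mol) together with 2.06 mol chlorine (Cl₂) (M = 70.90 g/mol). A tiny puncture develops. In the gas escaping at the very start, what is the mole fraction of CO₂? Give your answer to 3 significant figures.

0.410

Effusion rate of each component ∝ n_i/√M_i (partial pressure × 1/√M).
So x_CO₂ in the escaping gas = (n_CO₂/√M_CO₂) / Σ(n_i/√M_i)
= (1.13/√44.01) / (1.13/√44.01 + 2.06/√70.90) = 0.1703/(0.1703 + 0.2446) = 0.410.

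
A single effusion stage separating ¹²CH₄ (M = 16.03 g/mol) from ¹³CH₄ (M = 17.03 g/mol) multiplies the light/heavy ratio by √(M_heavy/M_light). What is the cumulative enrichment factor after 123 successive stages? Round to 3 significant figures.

Each stage multiplies the ratio by α = √(17.03/16.03), so after 123 stages the overall factor is α^123 = (17.03/16.03)^(123/2).
= 1.06238^(123/2) = 41.3.

41.3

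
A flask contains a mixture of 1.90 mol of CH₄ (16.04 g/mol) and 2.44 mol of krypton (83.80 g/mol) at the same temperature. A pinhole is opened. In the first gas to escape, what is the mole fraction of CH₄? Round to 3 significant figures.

0.640

The effusion rate of species i is ∝ p_i/√M_i ∝ n_i/√M_i.
Mole fraction of CH₄ in the effusate = (n_CH₄/√M_CH₄) / (n_CH₄/√M_CH₄ + n_Kr/√M_Kr)
= (1.90/√16.04) / (1.90/√16.04 + 2.44/√83.80) = 0.4744/(0.4744 + 0.2665) = 0.640.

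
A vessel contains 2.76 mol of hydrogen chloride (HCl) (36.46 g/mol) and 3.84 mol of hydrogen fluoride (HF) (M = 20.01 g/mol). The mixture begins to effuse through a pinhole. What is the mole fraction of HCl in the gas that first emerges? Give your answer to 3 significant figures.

Rate_i ∝ x_i/√M_i (Graham's law weighted by mole fraction), so the effusate composition follows n_i/√M_i.
Mole fraction of HCl in the effusate = (n_HCl/√M_HCl) / (n_HCl/√M_HCl + n_HF/√M_HF)
= (2.76/√36.46) / (2.76/√36.46 + 3.84/√20.01) = 0.4571/(0.4571 + 0.8584) = 0.347.

0.347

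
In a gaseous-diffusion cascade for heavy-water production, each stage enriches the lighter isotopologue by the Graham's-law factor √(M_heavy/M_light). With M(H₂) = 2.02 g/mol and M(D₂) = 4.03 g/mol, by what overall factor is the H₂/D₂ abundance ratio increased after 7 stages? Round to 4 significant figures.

11.22

Each stage multiplies the ratio by α = √(4.03/2.02), so after 7 stages the overall factor is α^7 = (4.03/2.02)^(7/2).
= 1.99505^(7/2) = 11.22.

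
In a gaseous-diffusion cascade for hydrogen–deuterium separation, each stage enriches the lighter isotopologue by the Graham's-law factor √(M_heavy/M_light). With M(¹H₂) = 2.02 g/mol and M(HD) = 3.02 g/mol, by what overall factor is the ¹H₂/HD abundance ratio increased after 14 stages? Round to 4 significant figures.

Each stage multiplies the ratio by α = √(3.02/2.02), so after 14 stages the overall factor is α^14 = (3.02/2.02)^(14/2).
= 1.49505^7 = 16.70.

16.70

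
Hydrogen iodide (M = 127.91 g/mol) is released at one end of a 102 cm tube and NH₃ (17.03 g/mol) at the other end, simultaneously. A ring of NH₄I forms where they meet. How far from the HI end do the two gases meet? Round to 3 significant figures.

In equal time, each gas travels a distance ∝ its rate ∝ 1/√M, so d_HI/d_NH₃ = √(M_NH₃/M_HI) = √(17.03/127.91) = 0.3649.
With d_HI + d_NH₃ = 102 cm, d_NH₃ = 102/(1 + 0.3649) = 74.73 cm.
d_HI = 102 − 74.73 = 27.3 cm.

27.3 cm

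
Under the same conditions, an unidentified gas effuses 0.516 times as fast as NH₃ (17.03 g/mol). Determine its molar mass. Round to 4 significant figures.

63.96 g/mol

Using Graham's law: rate_X/rate_NH₃ = √(M_NH₃/M_X).
0.516 = √(17.03/M_X)
M_X = 17.03 / 0.516² = 17.03 / 0.2663 = 63.96 g/mol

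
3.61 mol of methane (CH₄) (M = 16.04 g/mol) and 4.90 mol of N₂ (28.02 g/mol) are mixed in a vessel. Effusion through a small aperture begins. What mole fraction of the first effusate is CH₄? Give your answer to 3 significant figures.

0.493

Effusion rate of each component ∝ n_i/√M_i (partial pressure × 1/√M).
x_CH₄(eff) = (n_CH₄/√M_CH₄) / (n_CH₄/√M_CH₄ + n_N₂/√M_N₂)
= (3.61/√16.04) / (3.61/√16.04 + 4.90/√28.02) = 0.9014/(0.9014 + 0.9257) = 0.493.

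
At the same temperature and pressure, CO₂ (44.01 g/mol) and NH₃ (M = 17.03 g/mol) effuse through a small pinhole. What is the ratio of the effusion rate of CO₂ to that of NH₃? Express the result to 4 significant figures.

0.6221

Graham's law gives rate_CO₂/rate_NH₃ = √(M_NH₃/M_CO₂) = √(17.03/44.01) = √0.3870 = 0.6221.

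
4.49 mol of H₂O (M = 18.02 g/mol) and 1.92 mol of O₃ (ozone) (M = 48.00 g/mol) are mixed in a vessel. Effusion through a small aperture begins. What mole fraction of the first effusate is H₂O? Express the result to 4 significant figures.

Rate_i ∝ x_i/√M_i (Graham's law weighted by mole fraction), so the effusate composition follows n_i/√M_i.
Mole fraction of H₂O in the effusate = (n_H₂O/√M_H₂O) / (n_H₂O/√M_H₂O + n_O₃/√M_O₃)
= (4.49/√18.02) / (4.49/√18.02 + 1.92/√48.00) = 1.058/(1.058 + 0.2771) = 0.7924.

0.7924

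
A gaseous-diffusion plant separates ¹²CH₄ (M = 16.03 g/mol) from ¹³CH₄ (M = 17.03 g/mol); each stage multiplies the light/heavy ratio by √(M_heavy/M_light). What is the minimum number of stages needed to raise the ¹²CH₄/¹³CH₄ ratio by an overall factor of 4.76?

52

Single-stage factor α = √(17.03/16.03), so ln α = ½ ln(1.06238) = 0.03026.
Need α^N ≥ 4.76 ⇒ N ≥ ln(4.76) / ln α = 1.560 / 0.03026 = 51.57.
Rounding up, N = 52 stages.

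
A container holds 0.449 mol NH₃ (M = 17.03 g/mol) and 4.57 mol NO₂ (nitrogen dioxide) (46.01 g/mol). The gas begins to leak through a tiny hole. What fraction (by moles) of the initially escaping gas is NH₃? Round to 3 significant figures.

Rate_i ∝ x_i/√M_i (Graham's law weighted by mole fraction), so the effusate composition follows n_i/√M_i.
So x_NH₃ in the escaping gas = (n_NH₃/√M_NH₃) / Σ(n_i/√M_i)
= (0.449/√17.03) / (0.449/√17.03 + 4.57/√46.01) = 0.1088/(0.1088 + 0.6737) = 0.139.

0.139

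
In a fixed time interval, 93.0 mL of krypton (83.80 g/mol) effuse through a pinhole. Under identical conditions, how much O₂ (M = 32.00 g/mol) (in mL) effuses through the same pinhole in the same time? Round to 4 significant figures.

150.5 mL

Graham's law gives rate_O₂/rate_Kr = √(M_Kr/M_O₂) = √(83.80/32.00) = √2.619 = 1.618.
So the volume for O₂ is 93.0 × 1.618 = 150.5 mL.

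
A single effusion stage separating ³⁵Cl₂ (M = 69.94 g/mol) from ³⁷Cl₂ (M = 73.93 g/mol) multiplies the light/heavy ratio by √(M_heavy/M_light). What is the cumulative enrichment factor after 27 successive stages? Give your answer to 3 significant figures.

2.11

Overall factor = α^27 with α = √(73.93/69.94), i.e. (73.93/69.94)^(27/2).
= 1.05705^(27/2) = 2.11.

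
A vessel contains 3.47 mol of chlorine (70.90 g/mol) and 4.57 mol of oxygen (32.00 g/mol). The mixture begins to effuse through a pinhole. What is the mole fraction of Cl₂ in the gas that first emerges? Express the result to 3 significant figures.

Effusion rate of each component ∝ n_i/√M_i (partial pressure × 1/√M).
So x_Cl₂ in the escaping gas = (n_Cl₂/√M_Cl₂) / Σ(n_i/√M_i)
= (3.47/√70.90) / (3.47/√70.90 + 4.57/√32.00) = 0.4121/(0.4121 + 0.8079) = 0.338.

0.338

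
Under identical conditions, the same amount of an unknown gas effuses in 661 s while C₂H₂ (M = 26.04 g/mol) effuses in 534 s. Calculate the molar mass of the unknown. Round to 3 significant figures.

39.9 g/mol

By Graham's law, t_X/t_C₂H₂ = √(M_X/M_C₂H₂).
661/534 = 1.238 = √(M_X/26.04)
M_X = 26.04 × 1.238² = 26.04 × 1.532 = 39.9 g/mol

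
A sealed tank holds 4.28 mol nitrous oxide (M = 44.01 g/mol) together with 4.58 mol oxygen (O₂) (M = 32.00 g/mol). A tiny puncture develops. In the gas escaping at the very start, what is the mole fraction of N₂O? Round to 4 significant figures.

0.4435

Each component's effusion rate ∝ (its partial pressure)·(1/√M) ∝ n_i/√M_i.
x_N₂O(eff) = (n_N₂O/√M_N₂O) / (n_N₂O/√M_N₂O + n_O₂/√M_O₂)
= (4.28/√44.01) / (4.28/√44.01 + 4.58/√32.00) = 0.6452/(0.6452 + 0.8096) = 0.4435.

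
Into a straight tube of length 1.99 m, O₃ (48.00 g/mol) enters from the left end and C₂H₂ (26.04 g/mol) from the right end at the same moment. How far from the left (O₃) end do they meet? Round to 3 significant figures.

Distances travelled in equal time are proportional to diffusion rates, so d_O₃/d_C₂H₂ = √(M_C₂H₂/M_O₃) = √(26.04/48.00) = 0.7365.
With d_O₃ + d_C₂H₂ = 1.99 m, d_C₂H₂ = 1.99/(1 + 0.7365) = 1.146 m.
d_O₃ = 1.99 − 1.146 = 0.844 m.

0.844 m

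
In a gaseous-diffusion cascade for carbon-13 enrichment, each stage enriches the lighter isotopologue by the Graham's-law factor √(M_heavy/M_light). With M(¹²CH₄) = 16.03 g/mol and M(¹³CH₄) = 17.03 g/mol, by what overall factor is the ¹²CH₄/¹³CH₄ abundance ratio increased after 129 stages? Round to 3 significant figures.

49.6

The single-stage factor is √(M_heavy/M_light), so 129 stages give [√(17.03/16.03)]^129 = (17.03/16.03)^(129/2).
= 1.06238^(129/2) = 49.6.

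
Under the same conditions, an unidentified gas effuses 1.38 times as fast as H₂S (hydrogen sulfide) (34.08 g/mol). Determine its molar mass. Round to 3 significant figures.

17.9 g/mol

By Graham's law, rate_X/rate_H₂S = √(M_H₂S/M_X).
1.38 = √(34.08/M_X)
M_X = 34.08 / 1.38² = 34.08 / 1.904 = 17.9 g/mol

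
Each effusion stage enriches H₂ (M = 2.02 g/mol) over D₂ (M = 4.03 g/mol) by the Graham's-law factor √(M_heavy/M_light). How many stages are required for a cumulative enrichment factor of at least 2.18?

With α = √(4.03/2.02) per stage, ln α = ½ ln(1.99505) = 0.3453.
Need α^N ≥ 2.18 ⇒ N ≥ ln(2.18) / ln α = 0.7793 / 0.3453 = 2.26.
Minimum whole number of stages: N = 3.

3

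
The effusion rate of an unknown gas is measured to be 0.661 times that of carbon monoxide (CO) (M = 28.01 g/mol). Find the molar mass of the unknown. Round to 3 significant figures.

64.1 g/mol

By Graham's law, rate_X/rate_CO = √(M_CO/M_X).
0.661 = √(28.01/M_X)
M_X = 28.01 / 0.661² = 28.01 / 0.4369 = 64.1 g/mol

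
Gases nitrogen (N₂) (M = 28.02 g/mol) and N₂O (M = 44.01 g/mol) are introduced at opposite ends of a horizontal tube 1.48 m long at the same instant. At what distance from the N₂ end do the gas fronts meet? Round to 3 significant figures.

0.823 m

Graham's law gives d_N₂/d_N₂O = rate_N₂/rate_N₂O = √(M_N₂O/M_N₂) = √(44.01/28.02) = 1.253.
With d_N₂ + d_N₂O = 1.48 m, d_N₂O = 1.48/(1 + 1.253) = 0.6568 m.
d_N₂ = 1.48 − 0.6568 = 0.823 m.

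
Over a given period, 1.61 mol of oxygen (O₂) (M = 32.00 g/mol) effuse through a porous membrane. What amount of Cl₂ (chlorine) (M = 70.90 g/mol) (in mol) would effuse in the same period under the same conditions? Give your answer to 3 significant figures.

1.08 mol

From Graham's law, rate_Cl₂/rate_O₂ = √(M_O₂/M_Cl₂) = √(32.00/70.90) = √0.4513 = 0.6718.
So the amount for Cl₂ is 1.61 × 0.6718 = 1.08 mol.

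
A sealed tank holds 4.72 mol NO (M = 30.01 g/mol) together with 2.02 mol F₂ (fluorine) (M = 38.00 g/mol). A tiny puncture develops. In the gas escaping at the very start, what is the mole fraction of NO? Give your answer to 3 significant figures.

0.724

Each component's effusion rate ∝ (its partial pressure)·(1/√M) ∝ n_i/√M_i.
x_NO(eff) = (n_NO/√M_NO) / (n_NO/√M_NO + n_F₂/√M_F₂)
= (4.72/√30.01) / (4.72/√30.01 + 2.02/√38.00) = 0.8616/(0.8616 + 0.3277) = 0.724.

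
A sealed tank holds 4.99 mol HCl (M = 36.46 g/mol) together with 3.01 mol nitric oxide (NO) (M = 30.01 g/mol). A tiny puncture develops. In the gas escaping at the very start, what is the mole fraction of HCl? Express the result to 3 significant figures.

0.601

The effusion rate of species i is ∝ p_i/√M_i ∝ n_i/√M_i.
x_HCl(eff) = (n_HCl/√M_HCl) / (n_HCl/√M_HCl + n_NO/√M_NO)
= (4.99/√36.46) / (4.99/√36.46 + 3.01/√30.01) = 0.8264/(0.8264 + 0.5495) = 0.601.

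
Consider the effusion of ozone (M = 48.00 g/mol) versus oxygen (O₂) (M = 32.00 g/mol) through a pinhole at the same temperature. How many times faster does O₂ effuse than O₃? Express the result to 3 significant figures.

1.22

Graham's law gives rate_O₂/rate_O₃ = √(M_O₃/M_O₂) = √(48.00/32.00) = √1.500 = 1.22.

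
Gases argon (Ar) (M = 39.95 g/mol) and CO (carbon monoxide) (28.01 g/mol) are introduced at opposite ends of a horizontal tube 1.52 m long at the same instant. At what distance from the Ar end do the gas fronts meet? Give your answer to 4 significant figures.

0.6927 m

Graham's law gives d_Ar/d_CO = rate_Ar/rate_CO = √(M_CO/M_Ar) = √(28.01/39.95) = 0.8373.
With d_Ar + d_CO = 1.52 m, d_CO = 1.52/(1 + 0.8373) = 0.8273 m.
d_Ar = 1.52 − 0.8273 = 0.6927 m.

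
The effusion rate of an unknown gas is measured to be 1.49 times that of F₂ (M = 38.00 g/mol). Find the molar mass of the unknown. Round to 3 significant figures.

From Graham's law, rate_X/rate_F₂ = √(M_F₂/M_X).
1.49 = √(38.00/M_X)
M_X = 38.00 / 1.49² = 38.00 / 2.220 = 17.1 g/mol

17.1 g/mol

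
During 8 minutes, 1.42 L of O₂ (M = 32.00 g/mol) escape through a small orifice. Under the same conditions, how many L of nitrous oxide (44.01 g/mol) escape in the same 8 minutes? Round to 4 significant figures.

1.211 L

By Graham's law, rate_N₂O/rate_O₂ = √(M_O₂/M_N₂O) = √(32.00/44.01) = √0.7271 = 0.8527.
So the volume for N₂O is 1.42 × 0.8527 = 1.211 L.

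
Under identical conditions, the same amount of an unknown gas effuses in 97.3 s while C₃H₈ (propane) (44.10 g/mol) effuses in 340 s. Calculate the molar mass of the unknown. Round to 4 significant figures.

3.612 g/mol

Using Graham's law: t_X/t_C₃H₈ = √(M_X/M_C₃H₈).
97.3/340 = 0.2862 = √(M_X/44.10)
M_X = 44.10 × 0.2862² = 44.10 × 0.08190 = 3.612 g/mol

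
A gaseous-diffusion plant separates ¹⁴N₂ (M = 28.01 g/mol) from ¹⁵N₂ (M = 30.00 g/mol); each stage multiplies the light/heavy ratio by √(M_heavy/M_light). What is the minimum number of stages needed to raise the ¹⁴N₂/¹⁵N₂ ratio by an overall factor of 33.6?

With α = √(30.00/28.01) per stage, ln α = ½ ln(1.07105) = 0.03432.
Need α^N ≥ 33.6 ⇒ N ≥ ln(33.6) / ln α = 3.515 / 0.03432 = 102.41.
Rounding up, N = 103 stages.

103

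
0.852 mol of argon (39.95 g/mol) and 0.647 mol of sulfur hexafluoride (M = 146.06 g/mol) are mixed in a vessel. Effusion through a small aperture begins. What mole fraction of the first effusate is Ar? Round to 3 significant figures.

The effusion rate of species i is ∝ p_i/√M_i ∝ n_i/√M_i.
Mole fraction of Ar in the effusate = (n_Ar/√M_Ar) / (n_Ar/√M_Ar + n_SF₆/√M_SF₆)
= (0.852/√39.95) / (0.852/√39.95 + 0.647/√146.06) = 0.1348/(0.1348 + 0.05354) = 0.716.

0.716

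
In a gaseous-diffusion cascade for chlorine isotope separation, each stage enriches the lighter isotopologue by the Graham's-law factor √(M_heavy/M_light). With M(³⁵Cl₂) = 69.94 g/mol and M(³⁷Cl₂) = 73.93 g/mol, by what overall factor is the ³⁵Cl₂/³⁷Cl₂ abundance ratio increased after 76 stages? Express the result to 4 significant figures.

The single-stage factor is √(M_heavy/M_light), so 76 stages give [√(73.93/69.94)]^76 = (73.93/69.94)^(76/2).
= 1.05705^38 = 8.234.

8.234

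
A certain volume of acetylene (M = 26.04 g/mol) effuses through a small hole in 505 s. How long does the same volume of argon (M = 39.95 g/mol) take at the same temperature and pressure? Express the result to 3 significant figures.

Using Graham's law: t_Ar/t_C₂H₂ = √(M_Ar/M_C₂H₂) = √(39.95/26.04) = √1.534 = 1.239.
So the time for Ar is 505 × 1.239 = 626 s.

626 s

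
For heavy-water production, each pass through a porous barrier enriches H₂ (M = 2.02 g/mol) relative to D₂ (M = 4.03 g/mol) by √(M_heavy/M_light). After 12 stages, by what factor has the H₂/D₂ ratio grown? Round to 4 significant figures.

The single-stage factor is √(M_heavy/M_light), so 12 stages give [√(4.03/2.02)]^12 = (4.03/2.02)^(12/2).
= 1.99505^6 = 63.06.

63.06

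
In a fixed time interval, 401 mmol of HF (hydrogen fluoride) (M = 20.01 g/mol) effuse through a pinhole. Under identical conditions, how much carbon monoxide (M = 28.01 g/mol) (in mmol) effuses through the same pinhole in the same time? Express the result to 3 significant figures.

Using Graham's law: rate_CO/rate_HF = √(M_HF/M_CO) = √(20.01/28.01) = √0.7144 = 0.8452.
So the amount for CO is 401 × 0.8452 = 339 mmol.

339 mmol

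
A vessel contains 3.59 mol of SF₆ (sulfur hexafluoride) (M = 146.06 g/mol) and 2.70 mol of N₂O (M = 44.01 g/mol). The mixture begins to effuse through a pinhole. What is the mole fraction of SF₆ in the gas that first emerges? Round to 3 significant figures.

Each component's effusion rate ∝ (its partial pressure)·(1/√M) ∝ n_i/√M_i.
So x_SF₆ in the escaping gas = (n_SF₆/√M_SF₆) / Σ(n_i/√M_i)
= (3.59/√146.06) / (3.59/√146.06 + 2.70/√44.01) = 0.2970/(0.2970 + 0.4070) = 0.422.

0.422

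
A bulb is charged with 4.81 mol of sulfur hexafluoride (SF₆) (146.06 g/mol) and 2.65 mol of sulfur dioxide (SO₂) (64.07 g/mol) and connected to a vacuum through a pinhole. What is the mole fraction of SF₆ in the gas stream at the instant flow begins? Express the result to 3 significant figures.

Effusion rate of each component ∝ n_i/√M_i (partial pressure × 1/√M).
So x_SF₆ in the escaping gas = (n_SF₆/√M_SF₆) / Σ(n_i/√M_i)
= (4.81/√146.06) / (4.81/√146.06 + 2.65/√64.07) = 0.3980/(0.3980 + 0.3311) = 0.546.

0.546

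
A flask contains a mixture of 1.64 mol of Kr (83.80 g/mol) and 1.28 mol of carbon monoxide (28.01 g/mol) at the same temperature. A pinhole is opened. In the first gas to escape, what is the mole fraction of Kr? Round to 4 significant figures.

Rate_i ∝ x_i/√M_i (Graham's law weighted by mole fraction), so the effusate composition follows n_i/√M_i.
x_Kr(eff) = (n_Kr/√M_Kr) / (n_Kr/√M_Kr + n_CO/√M_CO)
= (1.64/√83.80) / (1.64/√83.80 + 1.28/√28.01) = 0.1792/(0.1792 + 0.2419) = 0.4255.

0.4255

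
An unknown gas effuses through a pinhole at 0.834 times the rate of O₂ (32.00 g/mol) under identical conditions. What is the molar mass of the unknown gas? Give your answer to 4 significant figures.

46.01 g/mol

Graham's law gives rate_X/rate_O₂ = √(M_O₂/M_X).
0.834 = √(32.00/M_X)
M_X = 32.00 / 0.834² = 32.00 / 0.6956 = 46.01 g/mol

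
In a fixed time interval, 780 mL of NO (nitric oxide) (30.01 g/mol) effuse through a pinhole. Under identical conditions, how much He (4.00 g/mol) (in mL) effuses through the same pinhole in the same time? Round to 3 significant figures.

2140 mL

Since effusion rate ∝ 1/√M, rate_He/rate_NO = √(M_NO/M_He) = √(30.01/4.00) = √7.503 = 2.739.
So the volume for He is 780 × 2.739 = 2140 mL.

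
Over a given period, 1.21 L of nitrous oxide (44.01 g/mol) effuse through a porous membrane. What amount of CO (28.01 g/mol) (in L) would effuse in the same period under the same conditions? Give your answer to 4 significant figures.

1.517 L

By Graham's law, rate_CO/rate_N₂O = √(M_N₂O/M_CO) = √(44.01/28.01) = √1.571 = 1.253.
So the volume for CO is 1.21 × 1.253 = 1.517 L.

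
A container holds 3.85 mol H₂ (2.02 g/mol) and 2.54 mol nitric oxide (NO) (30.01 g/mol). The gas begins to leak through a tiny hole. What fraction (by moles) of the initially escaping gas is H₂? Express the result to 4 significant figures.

Each component's effusion rate ∝ (its partial pressure)·(1/√M) ∝ n_i/√M_i.
Mole fraction of H₂ in the effusate = (n_H₂/√M_H₂) / (n_H₂/√M_H₂ + n_NO/√M_NO)
= (3.85/√2.02) / (3.85/√2.02 + 2.54/√30.01) = 2.709/(2.709 + 0.4637) = 0.8539.

0.8539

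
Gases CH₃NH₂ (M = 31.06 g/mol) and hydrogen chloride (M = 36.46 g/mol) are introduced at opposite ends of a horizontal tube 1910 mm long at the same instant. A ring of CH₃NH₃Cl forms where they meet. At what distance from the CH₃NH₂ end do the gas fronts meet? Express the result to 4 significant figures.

993.2 mm

In equal time, each gas travels a distance ∝ its rate ∝ 1/√M, so d_CH₃NH₂/d_HCl = √(M_HCl/M_CH₃NH₂) = √(36.46/31.06) = 1.083.
With d_CH₃NH₂ + d_HCl = 1910 mm, d_HCl = 1910/(1 + 1.083) = 916.8 mm.
d_CH₃NH₂ = 1910 − 916.8 = 993.2 mm.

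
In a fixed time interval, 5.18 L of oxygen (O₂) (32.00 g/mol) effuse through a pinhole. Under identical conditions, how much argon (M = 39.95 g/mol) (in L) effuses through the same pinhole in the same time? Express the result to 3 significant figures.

4.64 L

Graham's law gives rate_Ar/rate_O₂ = √(M_O₂/M_Ar) = √(32.00/39.95) = √0.8010 = 0.8950.
So the volume for Ar is 5.18 × 0.8950 = 4.64 L.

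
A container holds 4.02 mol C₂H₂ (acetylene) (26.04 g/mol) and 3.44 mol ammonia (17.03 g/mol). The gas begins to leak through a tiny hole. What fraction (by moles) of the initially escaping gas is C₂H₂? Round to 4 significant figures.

0.4859

Rate_i ∝ x_i/√M_i (Graham's law weighted by mole fraction), so the effusate composition follows n_i/√M_i.
x_C₂H₂(eff) = (n_C₂H₂/√M_C₂H₂) / (n_C₂H₂/√M_C₂H₂ + n_NH₃/√M_NH₃)
= (4.02/√26.04) / (4.02/√26.04 + 3.44/√17.03) = 0.7878/(0.7878 + 0.8336) = 0.4859.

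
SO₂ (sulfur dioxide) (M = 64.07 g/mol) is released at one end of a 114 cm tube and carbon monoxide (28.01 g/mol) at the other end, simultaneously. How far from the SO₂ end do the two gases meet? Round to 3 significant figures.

45.4 cm

Graham's law gives d_SO₂/d_CO = rate_SO₂/rate_CO = √(M_CO/M_SO₂) = √(28.01/64.07) = 0.6612.
With d_SO₂ + d_CO = 114 cm, d_CO = 114/(1 + 0.6612) = 68.63 cm.
d_SO₂ = 114 − 68.63 = 45.4 cm.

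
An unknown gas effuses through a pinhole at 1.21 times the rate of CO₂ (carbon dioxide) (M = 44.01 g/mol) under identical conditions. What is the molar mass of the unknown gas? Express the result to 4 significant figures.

By Graham's law, rate_X/rate_CO₂ = √(M_CO₂/M_X).
1.21 = √(44.01/M_X)
M_X = 44.01 / 1.21² = 44.01 / 1.464 = 30.06 g/mol

30.06 g/mol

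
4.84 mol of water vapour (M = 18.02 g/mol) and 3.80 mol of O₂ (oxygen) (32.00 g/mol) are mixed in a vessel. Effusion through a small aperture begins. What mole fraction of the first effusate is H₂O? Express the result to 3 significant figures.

0.629

The effusion rate of species i is ∝ p_i/√M_i ∝ n_i/√M_i.
So x_H₂O in the escaping gas = (n_H₂O/√M_H₂O) / Σ(n_i/√M_i)
= (4.84/√18.02) / (4.84/√18.02 + 3.80/√32.00) = 1.140/(1.140 + 0.6718) = 0.629.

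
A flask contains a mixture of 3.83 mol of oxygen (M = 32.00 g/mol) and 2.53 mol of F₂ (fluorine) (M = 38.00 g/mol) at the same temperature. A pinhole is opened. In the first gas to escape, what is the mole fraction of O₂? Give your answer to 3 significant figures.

0.623

Rate_i ∝ x_i/√M_i (Graham's law weighted by mole fraction), so the effusate composition follows n_i/√M_i.
x_O₂(eff) = (n_O₂/√M_O₂) / (n_O₂/√M_O₂ + n_F₂/√M_F₂)
= (3.83/√32.00) / (3.83/√32.00 + 2.53/√38.00) = 0.6771/(0.6771 + 0.4104) = 0.623.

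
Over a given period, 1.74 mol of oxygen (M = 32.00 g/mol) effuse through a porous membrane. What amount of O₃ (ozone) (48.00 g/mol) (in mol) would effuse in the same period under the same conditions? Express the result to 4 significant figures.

Since effusion rate ∝ 1/√M, rate_O₃/rate_O₂ = √(M_O₂/M_O₃) = √(32.00/48.00) = √0.6667 = 0.8165.
So the amount for O₃ is 1.74 × 0.8165 = 1.421 mol.

1.421 mol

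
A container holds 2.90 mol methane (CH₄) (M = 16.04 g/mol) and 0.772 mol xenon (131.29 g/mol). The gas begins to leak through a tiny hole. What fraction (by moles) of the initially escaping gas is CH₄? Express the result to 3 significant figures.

0.915

Rate_i ∝ x_i/√M_i (Graham's law weighted by mole fraction), so the effusate composition follows n_i/√M_i.
Mole fraction of CH₄ in the effusate = (n_CH₄/√M_CH₄) / (n_CH₄/√M_CH₄ + n_Xe/√M_Xe)
= (2.90/√16.04) / (2.90/√16.04 + 0.772/√131.29) = 0.7241/(0.7241 + 0.06738) = 0.915.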